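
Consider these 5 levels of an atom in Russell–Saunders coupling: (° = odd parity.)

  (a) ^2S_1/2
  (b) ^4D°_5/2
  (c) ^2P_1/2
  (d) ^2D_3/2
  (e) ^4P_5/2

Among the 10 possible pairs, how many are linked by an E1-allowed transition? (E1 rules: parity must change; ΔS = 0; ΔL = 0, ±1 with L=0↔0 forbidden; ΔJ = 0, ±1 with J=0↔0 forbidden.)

(a)–(b): forbidden (ΔS, ΔL, ΔJ).
(a)–(c): forbidden (parity).
(a)–(d): forbidden (parity, ΔL).
(a)–(e): forbidden (parity, ΔS, ΔJ).
(b)–(c): forbidden (ΔS, ΔJ).
(b)–(d): forbidden (ΔS).
(b)–(e): allowed.
(c)–(d): forbidden (parity).
(c)–(e): forbidden (parity, ΔS, ΔJ).
(d)–(e): forbidden (parity, ΔS).
Allowed pairs: 1 of 10.

1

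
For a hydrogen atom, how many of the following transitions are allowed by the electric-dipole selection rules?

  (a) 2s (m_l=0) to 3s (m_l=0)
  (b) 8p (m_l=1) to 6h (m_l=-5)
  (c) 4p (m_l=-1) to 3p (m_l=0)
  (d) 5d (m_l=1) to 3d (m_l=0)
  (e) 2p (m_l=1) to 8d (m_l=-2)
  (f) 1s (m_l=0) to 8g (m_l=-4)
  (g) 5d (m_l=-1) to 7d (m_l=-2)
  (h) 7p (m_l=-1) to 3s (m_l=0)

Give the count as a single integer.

1

(a) forbidden — Δl = +0 (E1 requires Δl = ±1)
(b) forbidden — Δl = +4 (E1 requires Δl = ±1); Δm_l = -6 (E1 requires Δm_l = 0, ±1)
(c) forbidden — Δl = +0 (E1 requires Δl = ±1)
(d) forbidden — Δl = +0 (E1 requires Δl = ±1)
(e) forbidden — Δm_l = -3 (E1 requires Δm_l = 0, ±1)
(f) forbidden — Δl = +4 (E1 requires Δl = ±1); Δm_l = -4 (E1 requires Δm_l = 0, ±1)
(g) forbidden — Δl = +0 (E1 requires Δl = ±1)
(h) allowed
Total allowed: 1 of 8.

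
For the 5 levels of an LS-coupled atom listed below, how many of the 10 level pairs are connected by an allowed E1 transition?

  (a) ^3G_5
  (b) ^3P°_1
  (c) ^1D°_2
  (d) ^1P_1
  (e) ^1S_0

1

(a)–(b): forbidden (ΔL, ΔJ).
(a)–(c): forbidden (ΔS, ΔL, ΔJ).
(a)–(d): forbidden (parity, ΔS, ΔL, ΔJ).
(a)–(e): forbidden (parity, ΔS, ΔL, ΔJ).
(b)–(c): forbidden (parity, ΔS).
(b)–(d): forbidden (ΔS).
(b)–(e): forbidden (ΔS).
(c)–(d): allowed.
(c)–(e): forbidden (ΔL, ΔJ).
(d)–(e): forbidden (parity).
Allowed pairs: 1 of 10.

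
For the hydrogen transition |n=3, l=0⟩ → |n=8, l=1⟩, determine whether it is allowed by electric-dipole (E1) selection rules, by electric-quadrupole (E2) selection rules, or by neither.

E1

Δl = 1 − 0 = +1; l_i + l_f = 1.
E1 (Δl = ±1): satisfied.
E2 (Δl = 0,±2, l_i+l_f ≥ 2): not satisfied.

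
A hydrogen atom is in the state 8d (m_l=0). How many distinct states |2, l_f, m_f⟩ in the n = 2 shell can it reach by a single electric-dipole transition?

3

E1 requires Δl = ±1, so l_f ∈ {1, 3}; with 0 ≤ l_f ≤ n_f−1 = 1, the allowed l_f values are {1}.
For l_f = 1: m_f ∈ {m_i−1, m_i, m_i+1} ∩ [−1, 1] = {-1, 0, 1} → 3 states.
Total: 3.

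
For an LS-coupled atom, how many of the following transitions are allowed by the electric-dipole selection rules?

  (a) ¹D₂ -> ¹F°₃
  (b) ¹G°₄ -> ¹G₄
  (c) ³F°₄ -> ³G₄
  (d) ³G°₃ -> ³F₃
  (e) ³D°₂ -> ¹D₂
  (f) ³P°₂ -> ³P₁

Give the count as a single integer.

(a) allowed
(b) allowed
(c) allowed
(d) allowed
(e) forbidden (ΔS fails)
(f) allowed
Total allowed: 5 of 6.

5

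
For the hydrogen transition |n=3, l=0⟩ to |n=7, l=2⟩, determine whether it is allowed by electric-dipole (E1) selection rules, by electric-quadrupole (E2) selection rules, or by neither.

Δl = 2 − 0 = +2; l_i + l_f = 2.
E1 (Δl = ±1): not satisfied.
E2 (Δl = 0,±2, l_i+l_f ≥ 2): satisfied.

E2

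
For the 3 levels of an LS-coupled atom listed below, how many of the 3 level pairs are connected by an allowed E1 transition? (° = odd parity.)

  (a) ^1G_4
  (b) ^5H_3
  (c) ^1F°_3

(a)–(b): forbidden (parity, ΔS).
(a)–(c): allowed.
(b)–(c): forbidden (ΔS, ΔL).
Allowed pairs: 1 of 3.

1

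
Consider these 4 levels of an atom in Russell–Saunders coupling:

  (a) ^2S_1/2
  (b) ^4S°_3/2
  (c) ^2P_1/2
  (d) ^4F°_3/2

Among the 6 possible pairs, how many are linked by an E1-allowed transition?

0

(a)–(b): forbidden (ΔS, ΔL).
(a)–(c): forbidden (parity).
(a)–(d): forbidden (ΔS, ΔL).
(b)–(c): forbidden (ΔS).
(b)–(d): forbidden (parity, ΔL).
(c)–(d): forbidden (ΔS, ΔL).
Allowed pairs: 0 of 6.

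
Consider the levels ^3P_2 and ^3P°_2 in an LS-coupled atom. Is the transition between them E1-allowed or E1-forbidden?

allowed

Parity must change: even → odd — ✓.
ΔS = 0: S: 1 → 1 — ✓.
ΔL = 0, ±1 (not L=0↔0): L: 1 → 1, ΔL = +0 — ✓.
ΔJ = 0, ±1 (not J=0↔0): J: 2 → 2, ΔJ = +0 — ✓.
All four E1 rules are satisfied.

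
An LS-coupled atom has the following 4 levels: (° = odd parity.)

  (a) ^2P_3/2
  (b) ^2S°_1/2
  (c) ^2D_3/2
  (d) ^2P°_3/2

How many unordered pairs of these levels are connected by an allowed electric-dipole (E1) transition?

3

(a)–(b): allowed.
(a)–(c): forbidden (parity).
(a)–(d): allowed.
(b)–(c): forbidden (ΔL).
(b)–(d): forbidden (parity).
(c)–(d): allowed.
Allowed pairs: 3 of 6.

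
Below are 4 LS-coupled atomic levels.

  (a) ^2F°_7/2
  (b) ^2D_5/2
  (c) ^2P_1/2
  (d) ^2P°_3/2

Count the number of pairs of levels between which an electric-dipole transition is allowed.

(a)–(b): allowed.
(a)–(c): forbidden (ΔL, ΔJ).
(a)–(d): forbidden (parity, ΔL, ΔJ).
(b)–(c): forbidden (parity, ΔJ).
(b)–(d): allowed.
(c)–(d): allowed.
Allowed pairs: 3 of 6.

3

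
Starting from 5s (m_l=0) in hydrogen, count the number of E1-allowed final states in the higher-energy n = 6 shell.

3

E1 requires Δl = ±1, so l_f ∈ {-1, 1}; with 0 ≤ l_f ≤ n_f−1 = 5, the allowed l_f values are {1}.
For l_f = 1: m_f ∈ {m_i−1, m_i, m_i+1} ∩ [−1, 1] = {-1, 0, 1} → 3 states.
Total: 3.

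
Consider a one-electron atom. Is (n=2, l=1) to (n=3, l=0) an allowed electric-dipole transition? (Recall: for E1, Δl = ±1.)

allowed

l: 1 → 0 (Δl = -1). Δl = ±1 ✓.
All E1 selection rules are satisfied.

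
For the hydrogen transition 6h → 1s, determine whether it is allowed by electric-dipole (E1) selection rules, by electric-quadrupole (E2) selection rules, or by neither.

neither

Δl = 0 − 5 = -5; l_i + l_f = 5.
E1 (Δl = ±1): not satisfied.
E2 (Δl = 0,±2, l_i+l_f ≥ 2): not satisfied.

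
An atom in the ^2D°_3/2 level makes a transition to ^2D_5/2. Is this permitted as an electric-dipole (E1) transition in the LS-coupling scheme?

allowed

ΔL = 0, ±1 (not L=0↔0): L: 2 → 2, ΔL = +0 — ✓.
Parity must change: odd → even — ✓.
ΔS = 0: S: 1/2 → 1/2 — ✓.
ΔJ = 0, ±1 (not J=0↔0): J: 3/2 → 5/2, ΔJ = +1 — ✓.
All four E1 rules are satisfied.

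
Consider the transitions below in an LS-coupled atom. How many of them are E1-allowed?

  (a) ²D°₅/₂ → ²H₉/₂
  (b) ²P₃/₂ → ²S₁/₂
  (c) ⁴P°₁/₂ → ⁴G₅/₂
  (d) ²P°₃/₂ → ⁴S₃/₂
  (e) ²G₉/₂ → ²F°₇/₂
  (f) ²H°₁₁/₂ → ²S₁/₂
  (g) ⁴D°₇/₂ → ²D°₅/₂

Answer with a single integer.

1

(a) forbidden (ΔL, ΔJ fail)
(b) forbidden (parity fails)
(c) forbidden (ΔL, ΔJ fail)
(d) forbidden (ΔS fails)
(e) allowed
(f) forbidden (ΔL, ΔJ fail)
(g) forbidden (parity, ΔS fail)
Total allowed: 1 of 7.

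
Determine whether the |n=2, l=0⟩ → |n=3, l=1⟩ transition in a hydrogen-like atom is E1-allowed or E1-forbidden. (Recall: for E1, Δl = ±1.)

Initial l = 0, final l = 1, so Δl = +1. E1 requires Δl = ±1: ✓.
All E1 selection rules are satisfied.

allowed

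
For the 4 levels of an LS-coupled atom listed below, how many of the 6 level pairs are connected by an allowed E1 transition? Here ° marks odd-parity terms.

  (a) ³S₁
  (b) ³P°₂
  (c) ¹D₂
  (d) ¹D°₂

2

(a)–(b): allowed.
(a)–(c): forbidden (parity, ΔS, ΔL).
(a)–(d): forbidden (ΔS, ΔL).
(b)–(c): forbidden (ΔS).
(b)–(d): forbidden (parity, ΔS).
(c)–(d): allowed.
Allowed pairs: 2 of 6.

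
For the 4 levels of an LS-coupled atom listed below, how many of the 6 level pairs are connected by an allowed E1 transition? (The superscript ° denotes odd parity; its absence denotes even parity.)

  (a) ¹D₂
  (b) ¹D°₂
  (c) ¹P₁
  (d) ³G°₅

2

(a)–(b): allowed.
(a)–(c): forbidden (parity).
(a)–(d): forbidden (ΔS, ΔL, ΔJ).
(b)–(c): allowed.
(b)–(d): forbidden (parity, ΔS, ΔL, ΔJ).
(c)–(d): forbidden (ΔS, ΔL, ΔJ).
Allowed pairs: 2 of 6.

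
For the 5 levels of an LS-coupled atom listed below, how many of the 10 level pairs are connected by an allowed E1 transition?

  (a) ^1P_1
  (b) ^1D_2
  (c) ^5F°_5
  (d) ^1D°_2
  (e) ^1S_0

2

(a)–(b): forbidden (parity).
(a)–(c): forbidden (ΔS, ΔL, ΔJ).
(a)–(d): allowed.
(a)–(e): forbidden (parity).
(b)–(c): forbidden (ΔS, ΔJ).
(b)–(d): allowed.
(b)–(e): forbidden (parity, ΔL, ΔJ).
(c)–(d): forbidden (parity, ΔS, ΔJ).
(c)–(e): forbidden (ΔS, ΔL, ΔJ).
(d)–(e): forbidden (ΔL, ΔJ).
Allowed pairs: 2 of 10.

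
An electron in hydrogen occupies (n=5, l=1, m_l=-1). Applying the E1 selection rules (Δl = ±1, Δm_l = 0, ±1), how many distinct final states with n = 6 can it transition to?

E1 requires Δl = ±1, so l_f ∈ {0, 2}; with 0 ≤ l_f ≤ n_f−1 = 5, the allowed l_f values are {0, 2}.
For l_f = 0: m_f ∈ {m_i−1, m_i, m_i+1} ∩ [−0, 0] = {0} → 1 state.
For l_f = 2: m_f ∈ {m_i−1, m_i, m_i+1} ∩ [−2, 2] = {-2, -1, 0} → 3 states.
Total: 4.

4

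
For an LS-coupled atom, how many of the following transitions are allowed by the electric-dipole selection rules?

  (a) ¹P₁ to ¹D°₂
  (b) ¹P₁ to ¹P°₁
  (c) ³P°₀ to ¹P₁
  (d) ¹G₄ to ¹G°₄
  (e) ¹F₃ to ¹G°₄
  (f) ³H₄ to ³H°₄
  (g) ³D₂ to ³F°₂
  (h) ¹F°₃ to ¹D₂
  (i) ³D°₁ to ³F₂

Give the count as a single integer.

8

(a) allowed
(b) allowed
(c) forbidden (ΔS fails)
(d) allowed
(e) allowed
(f) allowed
(g) allowed
(h) allowed
(i) allowed
Total allowed: 8 of 9.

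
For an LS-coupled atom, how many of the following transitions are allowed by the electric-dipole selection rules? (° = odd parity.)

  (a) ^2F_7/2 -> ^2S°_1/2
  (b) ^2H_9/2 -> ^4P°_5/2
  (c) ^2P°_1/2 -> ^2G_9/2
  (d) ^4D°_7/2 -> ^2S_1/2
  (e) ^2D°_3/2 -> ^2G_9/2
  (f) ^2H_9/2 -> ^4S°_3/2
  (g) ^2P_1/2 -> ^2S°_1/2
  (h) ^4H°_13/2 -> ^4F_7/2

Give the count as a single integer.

1

(a) forbidden (ΔL, ΔJ fail)
(b) forbidden (ΔS, ΔL, ΔJ fail)
(c) forbidden (ΔL, ΔJ fail)
(d) forbidden (ΔS, ΔL, ΔJ fail)
(e) forbidden (ΔL, ΔJ fail)
(f) forbidden (ΔS, ΔL, ΔJ fail)
(g) allowed
(h) forbidden (ΔL, ΔJ fail)
Total allowed: 1 of 8.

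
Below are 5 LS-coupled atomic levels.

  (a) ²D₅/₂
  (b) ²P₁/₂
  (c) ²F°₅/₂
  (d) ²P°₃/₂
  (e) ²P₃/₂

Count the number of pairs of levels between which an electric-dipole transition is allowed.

4

(a)–(b): forbidden (parity, ΔJ).
(a)–(c): allowed.
(a)–(d): allowed.
(a)–(e): forbidden (parity).
(b)–(c): forbidden (ΔL, ΔJ).
(b)–(d): allowed.
(b)–(e): forbidden (parity).
(c)–(d): forbidden (parity, ΔL).
(c)–(e): forbidden (ΔL).
(d)–(e): allowed.
Allowed pairs: 4 of 10.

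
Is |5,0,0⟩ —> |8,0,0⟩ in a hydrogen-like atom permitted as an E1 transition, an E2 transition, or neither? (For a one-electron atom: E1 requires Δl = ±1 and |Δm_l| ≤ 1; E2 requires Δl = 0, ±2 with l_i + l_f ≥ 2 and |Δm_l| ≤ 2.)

neither

Δl = 0 − 0 = +0; l_i + l_f = 0.
Δm_l = +0.
E1 (Δl = ±1, |Δm_l| ≤ 1): not satisfied.
E2 (Δl = 0,±2, l_i+l_f ≥ 2, |Δm_l| ≤ 2): not satisfied.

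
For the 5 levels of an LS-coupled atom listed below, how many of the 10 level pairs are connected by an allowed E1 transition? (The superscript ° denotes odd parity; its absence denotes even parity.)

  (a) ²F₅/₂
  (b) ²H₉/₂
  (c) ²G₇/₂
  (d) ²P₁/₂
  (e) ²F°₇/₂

2

(a)–(b): forbidden (parity, ΔL, ΔJ).
(a)–(c): forbidden (parity).
(a)–(d): forbidden (parity, ΔL, ΔJ).
(a)–(e): allowed.
(b)–(c): forbidden (parity).
(b)–(d): forbidden (parity, ΔL, ΔJ).
(b)–(e): forbidden (ΔL).
(c)–(d): forbidden (parity, ΔL, ΔJ).
(c)–(e): allowed.
(d)–(e): forbidden (ΔL, ΔJ).
Allowed pairs: 2 of 10.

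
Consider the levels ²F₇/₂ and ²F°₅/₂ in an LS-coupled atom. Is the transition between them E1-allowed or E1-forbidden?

allowed

Initial level: S=1/2, L=3, J=7/2, parity even. Final level: S=1/2, L=3, J=5/2, parity odd.
Parity must change: even → odd — ✓.
ΔS = 0: S: 1/2 → 1/2 — ✓.
ΔL = 0, ±1 (not L=0↔0): L: 3 → 3, ΔL = +0 — ✓.
ΔJ = 0, ±1 (not J=0↔0): J: 7/2 → 5/2, ΔJ = -1 — ✓.
All four E1 rules are satisfied.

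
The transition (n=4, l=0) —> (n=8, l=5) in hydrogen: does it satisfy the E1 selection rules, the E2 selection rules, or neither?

neither

Δl = 5 − 0 = +5; l_i + l_f = 5.
E1 (Δl = ±1): not satisfied.
E2 (Δl = 0,±2, l_i+l_f ≥ 2): not satisfied.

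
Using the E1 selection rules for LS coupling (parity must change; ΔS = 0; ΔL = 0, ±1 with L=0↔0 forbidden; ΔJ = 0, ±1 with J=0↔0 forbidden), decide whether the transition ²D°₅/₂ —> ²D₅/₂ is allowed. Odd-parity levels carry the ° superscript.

Initial level: S=1/2, L=2, J=5/2, parity odd. Final level: S=1/2, L=2, J=5/2, parity even.
Parity must change: odd → even — satisfied.
ΔS = 0: S: 1/2 → 1/2 — satisfied.
ΔL = 0, ±1 (not L=0↔0): L: 2 → 2, ΔL = +0 — satisfied.
ΔJ = 0, ±1 (not J=0↔0): J: 5/2 → 5/2, ΔJ = +0 — satisfied.
All four E1 rules are satisfied.

allowed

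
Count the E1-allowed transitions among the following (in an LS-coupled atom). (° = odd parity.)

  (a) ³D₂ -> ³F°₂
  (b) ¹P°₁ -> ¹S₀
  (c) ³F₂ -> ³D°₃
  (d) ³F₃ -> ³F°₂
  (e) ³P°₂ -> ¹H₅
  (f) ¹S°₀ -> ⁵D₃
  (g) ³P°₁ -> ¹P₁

4

(a) allowed
(b) allowed
(c) allowed
(d) allowed
(e) forbidden (ΔS, ΔL, ΔJ fail)
(f) forbidden (ΔS, ΔL, ΔJ fail)
(g) forbidden (ΔS fails)
Total allowed: 4 of 7.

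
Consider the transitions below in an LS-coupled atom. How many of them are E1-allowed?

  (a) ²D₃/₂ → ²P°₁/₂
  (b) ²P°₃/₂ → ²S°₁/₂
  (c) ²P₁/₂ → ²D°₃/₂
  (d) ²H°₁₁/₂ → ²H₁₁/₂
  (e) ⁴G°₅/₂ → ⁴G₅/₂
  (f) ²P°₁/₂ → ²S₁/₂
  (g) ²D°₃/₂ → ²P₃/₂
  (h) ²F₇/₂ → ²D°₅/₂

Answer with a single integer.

7

(a) allowed
(b) forbidden (parity fails)
(c) allowed
(d) allowed
(e) allowed
(f) allowed
(g) allowed
(h) allowed
Total allowed: 7 of 8.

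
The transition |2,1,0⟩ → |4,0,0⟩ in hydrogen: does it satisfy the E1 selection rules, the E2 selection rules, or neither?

Δl = 0 − 1 = -1; l_i + l_f = 1.
Δm_l = +0.
E1 (Δl = ±1, |Δm_l| ≤ 1): satisfied.
E2 (Δl = 0,±2, l_i+l_f ≥ 2, |Δm_l| ≤ 2): not satisfied.

E1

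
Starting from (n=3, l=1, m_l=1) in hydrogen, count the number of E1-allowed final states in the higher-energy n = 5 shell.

E1 requires Δl = ±1, so l_f ∈ {0, 2}; with 0 ≤ l_f ≤ n_f−1 = 4, the allowed l_f values are {0, 2}.
For l_f = 0: m_f ∈ {m_i−1, m_i, m_i+1} ∩ [−0, 0] = {0} → 1 state.
For l_f = 2: m_f ∈ {m_i−1, m_i, m_i+1} ∩ [−2, 2] = {0, 1, 2} → 3 states.
Total: 4.

4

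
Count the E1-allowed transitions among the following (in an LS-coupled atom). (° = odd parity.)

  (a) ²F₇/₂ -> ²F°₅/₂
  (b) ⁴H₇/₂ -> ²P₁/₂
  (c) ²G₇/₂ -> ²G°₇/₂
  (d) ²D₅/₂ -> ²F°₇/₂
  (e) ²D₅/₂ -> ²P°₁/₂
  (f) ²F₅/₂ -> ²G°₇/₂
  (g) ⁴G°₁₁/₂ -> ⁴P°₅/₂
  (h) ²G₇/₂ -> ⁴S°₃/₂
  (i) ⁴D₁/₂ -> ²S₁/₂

(a) allowed
(b) forbidden (parity, ΔS, ΔL, ΔJ fail)
(c) allowed
(d) allowed
(e) forbidden (ΔJ fails)
(f) allowed
(g) forbidden (parity, ΔL, ΔJ fail)
(h) forbidden (ΔS, ΔL, ΔJ fail)
(i) forbidden (parity, ΔS, ΔL fail)
Total allowed: 4 of 9.

4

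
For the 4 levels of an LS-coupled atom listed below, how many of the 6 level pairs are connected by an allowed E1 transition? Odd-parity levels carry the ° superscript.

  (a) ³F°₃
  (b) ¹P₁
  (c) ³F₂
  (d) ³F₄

2

(a)–(b): forbidden (ΔS, ΔL, ΔJ).
(a)–(c): allowed.
(a)–(d): allowed.
(b)–(c): forbidden (parity, ΔS, ΔL).
(b)–(d): forbidden (parity, ΔS, ΔL, ΔJ).
(c)–(d): forbidden (parity, ΔJ).
Allowed pairs: 2 of 6.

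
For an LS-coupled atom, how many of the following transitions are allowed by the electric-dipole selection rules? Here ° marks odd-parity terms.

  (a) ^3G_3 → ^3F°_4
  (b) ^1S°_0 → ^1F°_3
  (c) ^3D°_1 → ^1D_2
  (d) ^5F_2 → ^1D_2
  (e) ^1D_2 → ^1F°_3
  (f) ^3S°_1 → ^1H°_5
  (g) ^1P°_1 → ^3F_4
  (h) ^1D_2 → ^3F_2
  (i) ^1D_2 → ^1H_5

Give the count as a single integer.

2

(a) allowed
(b) forbidden (parity, ΔL, ΔJ fail)
(c) forbidden (ΔS fails)
(d) forbidden (parity, ΔS fail)
(e) allowed
(f) forbidden (parity, ΔS, ΔL, ΔJ fail)
(g) forbidden (ΔS, ΔL, ΔJ fail)
(h) forbidden (parity, ΔS fail)
(i) forbidden (parity, ΔL, ΔJ fail)
Total allowed: 2 of 9.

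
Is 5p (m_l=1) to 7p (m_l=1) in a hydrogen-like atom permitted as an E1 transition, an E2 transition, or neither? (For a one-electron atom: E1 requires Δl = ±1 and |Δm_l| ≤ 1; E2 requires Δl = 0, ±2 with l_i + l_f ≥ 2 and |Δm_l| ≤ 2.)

E2

Δl = 1 − 1 = +0; l_i + l_f = 2.
Δm_l = +0.
E1 (Δl = ±1, |Δm_l| ≤ 1): not satisfied.
E2 (Δl = 0,±2, l_i+l_f ≥ 2, |Δm_l| ≤ 2): satisfied.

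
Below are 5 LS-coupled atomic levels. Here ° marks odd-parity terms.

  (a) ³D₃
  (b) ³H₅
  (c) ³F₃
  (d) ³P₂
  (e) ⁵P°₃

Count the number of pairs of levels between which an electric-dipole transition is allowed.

(a)–(b): forbidden (parity, ΔL, ΔJ).
(a)–(c): forbidden (parity).
(a)–(d): forbidden (parity).
(a)–(e): forbidden (ΔS).
(b)–(c): forbidden (parity, ΔL, ΔJ).
(b)–(d): forbidden (parity, ΔL, ΔJ).
(b)–(e): forbidden (ΔS, ΔL, ΔJ).
(c)–(d): forbidden (parity, ΔL).
(c)–(e): forbidden (ΔS, ΔL).
(d)–(e): forbidden (ΔS).
Allowed pairs: 0 of 10.

0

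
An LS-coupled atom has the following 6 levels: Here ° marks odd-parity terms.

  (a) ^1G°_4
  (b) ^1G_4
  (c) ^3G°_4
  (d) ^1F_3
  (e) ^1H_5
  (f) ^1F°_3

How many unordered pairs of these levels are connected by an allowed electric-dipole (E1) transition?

5

(a)–(b): allowed.
(a)–(c): forbidden (parity, ΔS).
(a)–(d): allowed.
(a)–(e): allowed.
(a)–(f): forbidden (parity).
(b)–(c): forbidden (ΔS).
(b)–(d): forbidden (parity).
(b)–(e): forbidden (parity).
(b)–(f): allowed.
(c)–(d): forbidden (ΔS).
(c)–(e): forbidden (ΔS).
(c)–(f): forbidden (parity, ΔS).
(d)–(e): forbidden (parity, ΔL, ΔJ).
(d)–(f): allowed.
(e)–(f): forbidden (ΔL, ΔJ).
Allowed pairs: 5 of 15.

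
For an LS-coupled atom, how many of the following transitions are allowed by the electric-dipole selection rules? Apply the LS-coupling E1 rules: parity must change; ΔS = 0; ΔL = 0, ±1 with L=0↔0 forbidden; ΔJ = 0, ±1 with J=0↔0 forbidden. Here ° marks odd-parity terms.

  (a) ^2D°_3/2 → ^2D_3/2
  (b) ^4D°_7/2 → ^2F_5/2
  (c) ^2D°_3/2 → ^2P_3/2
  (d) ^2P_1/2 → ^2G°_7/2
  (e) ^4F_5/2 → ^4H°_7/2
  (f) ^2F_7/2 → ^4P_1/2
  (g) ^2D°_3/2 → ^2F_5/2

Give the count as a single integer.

(a) allowed
(b) forbidden (ΔS fails)
(c) allowed
(d) forbidden (ΔL, ΔJ fail)
(e) forbidden (ΔL fails)
(f) forbidden (parity, ΔS, ΔL, ΔJ fail)
(g) allowed
Total allowed: 3 of 7.

3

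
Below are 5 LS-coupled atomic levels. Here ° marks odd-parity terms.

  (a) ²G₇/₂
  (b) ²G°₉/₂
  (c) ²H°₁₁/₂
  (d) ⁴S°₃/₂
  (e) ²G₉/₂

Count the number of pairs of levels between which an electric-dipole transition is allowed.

3

(a)–(b): allowed.
(a)–(c): forbidden (ΔJ).
(a)–(d): forbidden (ΔS, ΔL, ΔJ).
(a)–(e): forbidden (parity).
(b)–(c): forbidden (parity).
(b)–(d): forbidden (parity, ΔS, ΔL, ΔJ).
(b)–(e): allowed.
(c)–(d): forbidden (parity, ΔS, ΔL, ΔJ).
(c)–(e): allowed.
(d)–(e): forbidden (ΔS, ΔL, ΔJ).
Allowed pairs: 3 of 10.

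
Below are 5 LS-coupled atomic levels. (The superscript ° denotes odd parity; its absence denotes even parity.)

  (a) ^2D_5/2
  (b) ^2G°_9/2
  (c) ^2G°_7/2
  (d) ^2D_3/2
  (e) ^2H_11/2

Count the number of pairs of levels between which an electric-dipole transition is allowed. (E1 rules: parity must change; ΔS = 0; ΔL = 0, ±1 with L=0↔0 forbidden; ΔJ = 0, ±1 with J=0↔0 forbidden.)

1

(a)–(b): forbidden (ΔL, ΔJ).
(a)–(c): forbidden (ΔL).
(a)–(d): forbidden (parity).
(a)–(e): forbidden (parity, ΔL, ΔJ).
(b)–(c): forbidden (parity).
(b)–(d): forbidden (ΔL, ΔJ).
(b)–(e): allowed.
(c)–(d): forbidden (ΔL, ΔJ).
(c)–(e): forbidden (ΔJ).
(d)–(e): forbidden (parity, ΔL, ΔJ).
Allowed pairs: 1 of 10.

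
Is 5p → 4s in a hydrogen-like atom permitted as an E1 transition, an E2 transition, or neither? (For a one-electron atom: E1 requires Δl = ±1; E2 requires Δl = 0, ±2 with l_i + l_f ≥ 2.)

Δl = 0 − 1 = -1; l_i + l_f = 1.
E1 (Δl = ±1): satisfied.
E2 (Δl = 0,±2, l_i+l_f ≥ 2): not satisfied.

E1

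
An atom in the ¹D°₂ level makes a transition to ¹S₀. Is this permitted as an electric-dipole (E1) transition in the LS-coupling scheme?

forbidden

Initial level: S=0, L=2, J=2, parity odd. Final level: S=0, L=0, J=0, parity even.
ΔS = 0: S: 0 → 0 — satisfied.
Parity must change: odd → even — satisfied.
ΔJ = 0, ±1 (not J=0↔0): J: 2 → 0, ΔJ = -2 — violated.
ΔL = 0, ±1 (not L=0↔0): L: 2 → 0, ΔL = -2 — violated.
Rule(s) violated: ΔL, ΔJ.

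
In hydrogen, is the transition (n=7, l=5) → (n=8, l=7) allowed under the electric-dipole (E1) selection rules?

Δl = 7 − 5 = +2; the E1 rule Δl = ±1 is violated.
The transition is electric-dipole forbidden.

forbidden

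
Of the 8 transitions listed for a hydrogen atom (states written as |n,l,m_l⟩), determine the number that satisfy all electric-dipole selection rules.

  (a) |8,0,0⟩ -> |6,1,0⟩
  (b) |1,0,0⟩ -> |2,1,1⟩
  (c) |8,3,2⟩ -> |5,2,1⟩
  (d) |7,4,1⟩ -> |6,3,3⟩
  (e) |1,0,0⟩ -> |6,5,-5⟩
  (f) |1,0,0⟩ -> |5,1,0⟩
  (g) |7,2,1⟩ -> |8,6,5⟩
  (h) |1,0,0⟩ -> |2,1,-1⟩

5

(a) allowed
(b) allowed
(c) allowed
(d) forbidden — Δm_l = +2 (E1 requires Δm_l = 0, ±1)
(e) forbidden — Δl = +5 (E1 requires Δl = ±1); Δm_l = -5 (E1 requires Δm_l = 0, ±1)
(f) allowed
(g) forbidden — Δl = +4 (E1 requires Δl = ±1); Δm_l = +4 (E1 requires Δm_l = 0, ±1)
(h) allowed
Total allowed: 5 of 8.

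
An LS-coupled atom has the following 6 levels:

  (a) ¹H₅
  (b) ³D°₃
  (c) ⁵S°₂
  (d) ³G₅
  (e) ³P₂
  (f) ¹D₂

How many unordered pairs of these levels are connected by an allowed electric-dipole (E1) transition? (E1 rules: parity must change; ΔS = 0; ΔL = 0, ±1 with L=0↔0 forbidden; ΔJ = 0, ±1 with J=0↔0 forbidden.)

(a)–(b): forbidden (ΔS, ΔL, ΔJ).
(a)–(c): forbidden (ΔS, ΔL, ΔJ).
(a)–(d): forbidden (parity, ΔS).
(a)–(e): forbidden (parity, ΔS, ΔL, ΔJ).
(a)–(f): forbidden (parity, ΔL, ΔJ).
(b)–(c): forbidden (parity, ΔS, ΔL).
(b)–(d): forbidden (ΔL, ΔJ).
(b)–(e): allowed.
(b)–(f): forbidden (ΔS).
(c)–(d): forbidden (ΔS, ΔL, ΔJ).
(c)–(e): forbidden (ΔS).
(c)–(f): forbidden (ΔS, ΔL).
(d)–(e): forbidden (parity, ΔL, ΔJ).
(d)–(f): forbidden (parity, ΔS, ΔL, ΔJ).
(e)–(f): forbidden (parity, ΔS).
Allowed pairs: 1 of 15.

1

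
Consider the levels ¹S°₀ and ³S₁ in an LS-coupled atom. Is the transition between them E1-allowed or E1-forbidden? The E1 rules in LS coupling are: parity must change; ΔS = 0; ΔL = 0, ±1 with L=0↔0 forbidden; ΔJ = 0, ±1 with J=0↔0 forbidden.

Reading off the term symbols: S 0→1, L 0→0, J 0→1, parity odd→even.
Parity must change: odd → even — satisfied.
ΔS = 0: S: 0 → 1 — violated.
ΔL = 0, ±1 (not L=0↔0): L: 0 → 0, ΔL = +0 — violated.
ΔJ = 0, ±1 (not J=0↔0): J: 0 → 1, ΔJ = +1 — satisfied.
Rule(s) violated: ΔS, ΔL.

forbidden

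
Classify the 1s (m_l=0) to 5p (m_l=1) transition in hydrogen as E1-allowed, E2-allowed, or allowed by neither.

Δl = 1 − 0 = +1; l_i + l_f = 1.
Δm_l = +1.
E1 (Δl = ±1, |Δm_l| ≤ 1): satisfied.
E2 (Δl = 0,±2, l_i+l_f ≥ 2, |Δm_l| ≤ 2): not satisfied.

E1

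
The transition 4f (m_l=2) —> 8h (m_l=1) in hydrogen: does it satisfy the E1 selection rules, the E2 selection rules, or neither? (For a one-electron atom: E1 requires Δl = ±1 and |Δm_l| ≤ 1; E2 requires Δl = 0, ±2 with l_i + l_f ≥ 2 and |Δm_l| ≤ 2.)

E2

Δl = 5 − 3 = +2; l_i + l_f = 8.
Δm_l = -1.
E1 (Δl = ±1, |Δm_l| ≤ 1): not satisfied.
E2 (Δl = 0,±2, l_i+l_f ≥ 2, |Δm_l| ≤ 2): satisfied.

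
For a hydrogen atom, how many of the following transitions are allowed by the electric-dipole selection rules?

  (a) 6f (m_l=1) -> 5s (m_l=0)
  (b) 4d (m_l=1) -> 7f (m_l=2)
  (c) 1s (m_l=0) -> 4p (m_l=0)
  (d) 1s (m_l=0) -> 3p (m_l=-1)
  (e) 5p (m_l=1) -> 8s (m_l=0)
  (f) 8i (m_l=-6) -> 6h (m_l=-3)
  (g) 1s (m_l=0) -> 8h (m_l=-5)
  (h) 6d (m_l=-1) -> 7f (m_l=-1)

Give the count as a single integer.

(a) forbidden — Δl = -3 (E1 requires Δl = ±1)
(b) allowed
(c) allowed
(d) allowed
(e) allowed
(f) forbidden — Δm_l = +3 (E1 requires Δm_l = 0, ±1)
(g) forbidden — Δl = +5 (E1 requires Δl = ±1); Δm_l = -5 (E1 requires Δm_l = 0, ±1)
(h) allowed
Total allowed: 5 of 8.

5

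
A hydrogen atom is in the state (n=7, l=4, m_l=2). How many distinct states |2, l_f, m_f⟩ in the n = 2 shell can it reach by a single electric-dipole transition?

0

E1 requires l_f ∈ {3, 5}, but neither lies in [0, 1], so no final state is reachable.
Total: 0.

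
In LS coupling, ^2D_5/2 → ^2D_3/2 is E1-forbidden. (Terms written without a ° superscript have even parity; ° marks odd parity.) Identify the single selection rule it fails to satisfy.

parity

Parity must change: even → even — fails.
ΔS = 0: S: 1/2 → 1/2 — passes.
ΔL = 0, ±1 (not L=0↔0): L: 2 → 2, ΔL = +0 — passes.
ΔJ = 0, ±1 (not J=0↔0): J: 5/2 → 3/2, ΔJ = -1 — passes.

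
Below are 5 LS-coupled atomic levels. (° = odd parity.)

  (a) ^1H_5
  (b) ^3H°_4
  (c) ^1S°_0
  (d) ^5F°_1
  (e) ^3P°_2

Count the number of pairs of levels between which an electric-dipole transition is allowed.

0

(a)–(b): forbidden (ΔS).
(a)–(c): forbidden (ΔL, ΔJ).
(a)–(d): forbidden (ΔS, ΔL, ΔJ).
(a)–(e): forbidden (ΔS, ΔL, ΔJ).
(b)–(c): forbidden (parity, ΔS, ΔL, ΔJ).
(b)–(d): forbidden (parity, ΔS, ΔL, ΔJ).
(b)–(e): forbidden (parity, ΔL, ΔJ).
(c)–(d): forbidden (parity, ΔS, ΔL).
(c)–(e): forbidden (parity, ΔS, ΔJ).
(d)–(e): forbidden (parity, ΔS, ΔL).
Allowed pairs: 0 of 10.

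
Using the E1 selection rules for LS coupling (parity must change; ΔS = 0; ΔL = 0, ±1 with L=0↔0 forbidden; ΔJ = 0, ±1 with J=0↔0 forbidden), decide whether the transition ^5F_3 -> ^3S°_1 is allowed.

forbidden

Parity must change: even → odd — ✓.
ΔS = 0: S: 2 → 1 — ✗.
ΔL = 0, ±1 (not L=0↔0): L: 3 → 0, ΔL = -3 — ✗.
ΔJ = 0, ±1 (not J=0↔0): J: 3 → 1, ΔJ = -2 — ✗.
Rule(s) violated: ΔS, ΔL, ΔJ.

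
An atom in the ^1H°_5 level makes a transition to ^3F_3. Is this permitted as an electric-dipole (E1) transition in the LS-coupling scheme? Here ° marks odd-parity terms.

forbidden

ΔS = 0: S: 0 → 1 — fails.
ΔJ = 0, ±1 (not J=0↔0): J: 5 → 3, ΔJ = -2 — fails.
ΔL = 0, ±1 (not L=0↔0): L: 5 → 3, ΔL = -2 — fails.
Parity must change: odd → even — ok.
Rule(s) violated: ΔS, ΔL, ΔJ.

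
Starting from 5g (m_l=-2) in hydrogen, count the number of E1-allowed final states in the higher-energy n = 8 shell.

6

E1 requires Δl = ±1, so l_f ∈ {3, 5}; with 0 ≤ l_f ≤ n_f−1 = 7, the allowed l_f values are {3, 5}.
For l_f = 3: m_f ∈ {m_i−1, m_i, m_i+1} ∩ [−3, 3] = {-3, -2, -1} → 3 states.
For l_f = 5: m_f ∈ {m_i−1, m_i, m_i+1} ∩ [−5, 5] = {-3, -2, -1} → 3 states.
Total: 6.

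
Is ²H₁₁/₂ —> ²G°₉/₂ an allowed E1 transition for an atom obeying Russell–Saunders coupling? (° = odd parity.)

allowed

ΔJ = 0, ±1 (not J=0↔0): J: 11/2 → 9/2, ΔJ = -1 — ✓.
ΔL = 0, ±1 (not L=0↔0): L: 5 → 4, ΔL = -1 — ✓.
ΔS = 0: S: 1/2 → 1/2 — ✓.
Parity must change: even → odd — ✓.
All four E1 rules are satisfied.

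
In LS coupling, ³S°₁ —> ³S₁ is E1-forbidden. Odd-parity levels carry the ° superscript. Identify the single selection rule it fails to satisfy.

Parity must change: odd → even — ok.
ΔS = 0: S: 1 → 1 — ok.
ΔL = 0, ±1 (not L=0↔0): L: 0 → 0, ΔL = +0 — fails.
ΔJ = 0, ±1 (not J=0↔0): J: 1 → 1, ΔJ = +0 — ok.

the L=0 ↔ L=0 exclusion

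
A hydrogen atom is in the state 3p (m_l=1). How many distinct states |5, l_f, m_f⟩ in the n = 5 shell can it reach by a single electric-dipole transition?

E1 requires Δl = ±1, so l_f ∈ {0, 2}; with 0 ≤ l_f ≤ n_f−1 = 4, the allowed l_f values are {0, 2}.
For l_f = 0: m_f ∈ {m_i−1, m_i, m_i+1} ∩ [−0, 0] = {0} → 1 state.
For l_f = 2: m_f ∈ {m_i−1, m_i, m_i+1} ∩ [−2, 2] = {0, 1, 2} → 3 states.
Total: 4.

4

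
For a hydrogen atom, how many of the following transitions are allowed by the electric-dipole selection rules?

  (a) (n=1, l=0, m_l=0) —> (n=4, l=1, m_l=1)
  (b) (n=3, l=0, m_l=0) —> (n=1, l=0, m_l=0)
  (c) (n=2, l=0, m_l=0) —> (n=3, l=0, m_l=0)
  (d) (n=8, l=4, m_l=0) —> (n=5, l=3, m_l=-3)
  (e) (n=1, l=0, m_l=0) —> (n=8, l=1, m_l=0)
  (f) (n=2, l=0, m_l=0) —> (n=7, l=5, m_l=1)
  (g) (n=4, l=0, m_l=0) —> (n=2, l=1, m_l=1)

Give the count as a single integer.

3

(a) allowed
(b) forbidden — Δl = +0 (E1 requires Δl = ±1)
(c) forbidden — Δl = +0 (E1 requires Δl = ±1)
(d) forbidden — Δm_l = -3 (E1 requires Δm_l = 0, ±1)
(e) allowed
(f) forbidden — Δl = +5 (E1 requires Δl = ±1)
(g) allowed
Total allowed: 3 of 7.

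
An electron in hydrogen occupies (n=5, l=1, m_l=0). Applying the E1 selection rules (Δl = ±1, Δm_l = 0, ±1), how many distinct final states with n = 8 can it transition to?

4

E1 requires Δl = ±1, so l_f ∈ {0, 2}; with 0 ≤ l_f ≤ n_f−1 = 7, the allowed l_f values are {0, 2}.
For l_f = 0: m_f ∈ {m_i−1, m_i, m_i+1} ∩ [−0, 0] = {0} → 1 state.
For l_f = 2: m_f ∈ {m_i−1, m_i, m_i+1} ∩ [−2, 2] = {-1, 0, 1} → 3 states.
Total: 4.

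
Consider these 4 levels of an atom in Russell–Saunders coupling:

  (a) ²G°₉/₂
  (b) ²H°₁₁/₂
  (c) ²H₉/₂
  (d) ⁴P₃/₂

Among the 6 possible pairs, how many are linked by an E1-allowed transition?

2

(a)–(b): forbidden (parity).
(a)–(c): allowed.
(a)–(d): forbidden (ΔS, ΔL, ΔJ).
(b)–(c): allowed.
(b)–(d): forbidden (ΔS, ΔL, ΔJ).
(c)–(d): forbidden (parity, ΔS, ΔL, ΔJ).
Allowed pairs: 2 of 6.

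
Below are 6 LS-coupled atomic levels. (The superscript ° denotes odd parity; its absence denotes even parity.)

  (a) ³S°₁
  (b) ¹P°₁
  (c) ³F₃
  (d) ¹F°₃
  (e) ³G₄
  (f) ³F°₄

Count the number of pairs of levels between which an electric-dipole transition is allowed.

2

(a)–(b): forbidden (parity, ΔS).
(a)–(c): forbidden (ΔL, ΔJ).
(a)–(d): forbidden (parity, ΔS, ΔL, ΔJ).
(a)–(e): forbidden (ΔL, ΔJ).
(a)–(f): forbidden (parity, ΔL, ΔJ).
(b)–(c): forbidden (ΔS, ΔL, ΔJ).
(b)–(d): forbidden (parity, ΔL, ΔJ).
(b)–(e): forbidden (ΔS, ΔL, ΔJ).
(b)–(f): forbidden (parity, ΔS, ΔL, ΔJ).
(c)–(d): forbidden (ΔS).
(c)–(e): forbidden (parity).
(c)–(f): allowed.
(d)–(e): forbidden (ΔS).
(d)–(f): forbidden (parity, ΔS).
(e)–(f): allowed.
Allowed pairs: 2 of 15.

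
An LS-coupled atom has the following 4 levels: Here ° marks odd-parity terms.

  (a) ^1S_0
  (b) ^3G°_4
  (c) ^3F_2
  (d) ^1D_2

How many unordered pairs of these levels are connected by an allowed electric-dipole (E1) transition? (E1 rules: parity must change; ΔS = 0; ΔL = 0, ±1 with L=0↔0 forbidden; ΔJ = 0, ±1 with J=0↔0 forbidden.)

(a)–(b): forbidden (ΔS, ΔL, ΔJ).
(a)–(c): forbidden (parity, ΔS, ΔL, ΔJ).
(a)–(d): forbidden (parity, ΔL, ΔJ).
(b)–(c): forbidden (ΔJ).
(b)–(d): forbidden (ΔS, ΔL, ΔJ).
(c)–(d): forbidden (parity, ΔS).
Allowed pairs: 0 of 6.

0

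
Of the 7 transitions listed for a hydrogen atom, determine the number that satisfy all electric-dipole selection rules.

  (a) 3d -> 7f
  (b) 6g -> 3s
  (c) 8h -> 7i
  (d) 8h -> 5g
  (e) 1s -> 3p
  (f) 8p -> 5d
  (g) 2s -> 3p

(a) allowed
(b) forbidden — Δl = -4 (E1 requires Δl = ±1)
(c) allowed
(d) allowed
(e) allowed
(f) allowed
(g) allowed
Total allowed: 6 of 7.

6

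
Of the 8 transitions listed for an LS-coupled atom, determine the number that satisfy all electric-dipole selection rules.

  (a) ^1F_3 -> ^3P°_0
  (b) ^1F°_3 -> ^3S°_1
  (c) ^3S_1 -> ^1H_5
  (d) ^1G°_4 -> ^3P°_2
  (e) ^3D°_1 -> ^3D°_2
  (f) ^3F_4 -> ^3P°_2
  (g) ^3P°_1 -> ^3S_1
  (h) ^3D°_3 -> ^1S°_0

1

(a) forbidden (ΔS, ΔL, ΔJ fail)
(b) forbidden (parity, ΔS, ΔL, ΔJ fail)
(c) forbidden (parity, ΔS, ΔL, ΔJ fail)
(d) forbidden (parity, ΔS, ΔL, ΔJ fail)
(e) forbidden (parity fails)
(f) forbidden (ΔL, ΔJ fail)
(g) allowed
(h) forbidden (parity, ΔS, ΔL, ΔJ fail)
Total allowed: 1 of 8.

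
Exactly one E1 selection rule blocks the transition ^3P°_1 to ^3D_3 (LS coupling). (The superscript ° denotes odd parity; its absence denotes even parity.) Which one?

Initial level: S=1, L=1, J=1, parity odd. Final level: S=1, L=2, J=3, parity even.
Parity must change: odd → even — ok.
ΔS = 0: S: 1 → 1 — ok.
ΔL = 0, ±1 (not L=0↔0): L: 1 → 2, ΔL = +1 — ok.
ΔJ = 0, ±1 (not J=0↔0): J: 1 → 3, ΔJ = +2 — fails.

the ΔJ = 0, ±1 rule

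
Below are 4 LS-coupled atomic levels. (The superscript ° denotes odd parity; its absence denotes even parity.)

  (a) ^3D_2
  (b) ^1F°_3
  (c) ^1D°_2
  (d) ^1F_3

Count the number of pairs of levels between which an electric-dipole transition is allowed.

2

(a)–(b): forbidden (ΔS).
(a)–(c): forbidden (ΔS).
(a)–(d): forbidden (parity, ΔS).
(b)–(c): forbidden (parity).
(b)–(d): allowed.
(c)–(d): allowed.
Allowed pairs: 2 of 6.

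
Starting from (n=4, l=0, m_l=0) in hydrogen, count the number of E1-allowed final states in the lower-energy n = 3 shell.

3

E1 requires Δl = ±1, so l_f ∈ {-1, 1}; with 0 ≤ l_f ≤ n_f−1 = 2, the allowed l_f values are {1}.
For l_f = 1: m_f ∈ {m_i−1, m_i, m_i+1} ∩ [−1, 1] = {-1, 0, 1} → 3 states.
Total: 3.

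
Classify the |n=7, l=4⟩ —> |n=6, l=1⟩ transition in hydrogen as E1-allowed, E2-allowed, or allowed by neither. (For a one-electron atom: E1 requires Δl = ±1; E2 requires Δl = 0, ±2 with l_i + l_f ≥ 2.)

neither

Δl = 1 − 4 = -3; l_i + l_f = 5.
E1 (Δl = ±1): not satisfied.
E2 (Δl = 0,±2, l_i+l_f ≥ 2): not satisfied.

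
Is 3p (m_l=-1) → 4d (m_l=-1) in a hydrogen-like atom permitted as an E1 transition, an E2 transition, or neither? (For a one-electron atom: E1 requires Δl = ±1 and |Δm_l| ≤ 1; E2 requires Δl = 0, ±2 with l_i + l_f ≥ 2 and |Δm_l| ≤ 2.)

E1

Δl = 2 − 1 = +1; l_i + l_f = 3.
Δm_l = +0.
E1 (Δl = ±1, |Δm_l| ≤ 1): satisfied.
E2 (Δl = 0,±2, l_i+l_f ≥ 2, |Δm_l| ≤ 2): not satisfied.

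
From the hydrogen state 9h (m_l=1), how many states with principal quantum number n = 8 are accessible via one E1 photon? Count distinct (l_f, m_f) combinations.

6

E1 requires Δl = ±1, so l_f ∈ {4, 6}; with 0 ≤ l_f ≤ n_f−1 = 7, the allowed l_f values are {4, 6}.
For l_f = 4: m_f ∈ {m_i−1, m_i, m_i+1} ∩ [−4, 4] = {0, 1, 2} → 3 states.
For l_f = 6: m_f ∈ {m_i−1, m_i, m_i+1} ∩ [−6, 6] = {0, 1, 2} → 3 states.
Total: 6.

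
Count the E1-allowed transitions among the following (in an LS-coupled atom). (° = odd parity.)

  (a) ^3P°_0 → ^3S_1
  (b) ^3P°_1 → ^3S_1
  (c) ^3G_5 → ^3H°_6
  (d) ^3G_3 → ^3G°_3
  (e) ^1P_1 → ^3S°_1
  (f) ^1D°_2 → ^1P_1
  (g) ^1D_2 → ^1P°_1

(a) allowed
(b) allowed
(c) allowed
(d) allowed
(e) forbidden (ΔS fails)
(f) allowed
(g) allowed
Total allowed: 6 of 7.

6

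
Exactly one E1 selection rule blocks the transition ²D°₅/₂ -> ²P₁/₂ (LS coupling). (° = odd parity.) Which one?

the ΔJ = 0, ±1 rule

ΔL = 0, ±1 (not L=0↔0): L: 2 → 1, ΔL = -1 — passes.
ΔJ = 0, ±1 (not J=0↔0): J: 5/2 → 1/2, ΔJ = -2 — fails.
ΔS = 0: S: 1/2 → 1/2 — passes.
Parity must change: odd → even — passes.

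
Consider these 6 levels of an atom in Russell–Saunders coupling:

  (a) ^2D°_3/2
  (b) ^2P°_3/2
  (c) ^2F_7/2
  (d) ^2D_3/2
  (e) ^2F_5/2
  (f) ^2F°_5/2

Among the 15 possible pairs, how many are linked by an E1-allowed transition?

(a)–(b): forbidden (parity).
(a)–(c): forbidden (ΔJ).
(a)–(d): allowed.
(a)–(e): allowed.
(a)–(f): forbidden (parity).
(b)–(c): forbidden (ΔL, ΔJ).
(b)–(d): allowed.
(b)–(e): forbidden (ΔL).
(b)–(f): forbidden (parity, ΔL).
(c)–(d): forbidden (parity, ΔJ).
(c)–(e): forbidden (parity).
(c)–(f): allowed.
(d)–(e): forbidden (parity).
(d)–(f): allowed.
(e)–(f): allowed.
Allowed pairs: 6 of 15.

6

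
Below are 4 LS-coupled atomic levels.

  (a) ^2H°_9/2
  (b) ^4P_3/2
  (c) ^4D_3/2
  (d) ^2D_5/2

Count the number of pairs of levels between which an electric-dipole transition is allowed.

(a)–(b): forbidden (ΔS, ΔL, ΔJ).
(a)–(c): forbidden (ΔS, ΔL, ΔJ).
(a)–(d): forbidden (ΔL, ΔJ).
(b)–(c): forbidden (parity).
(b)–(d): forbidden (parity, ΔS).
(c)–(d): forbidden (parity, ΔS).
Allowed pairs: 0 of 6.

0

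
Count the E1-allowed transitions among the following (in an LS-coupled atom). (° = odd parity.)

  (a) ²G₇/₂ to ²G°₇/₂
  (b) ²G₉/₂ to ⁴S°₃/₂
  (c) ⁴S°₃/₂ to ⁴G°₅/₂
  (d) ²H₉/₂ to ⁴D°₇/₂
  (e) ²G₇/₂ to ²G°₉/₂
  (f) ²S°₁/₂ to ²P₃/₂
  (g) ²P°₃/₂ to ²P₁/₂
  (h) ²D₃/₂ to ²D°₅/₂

5

(a) allowed
(b) forbidden (ΔS, ΔL, ΔJ fail)
(c) forbidden (parity, ΔL fail)
(d) forbidden (ΔS, ΔL fail)
(e) allowed
(f) allowed
(g) allowed
(h) allowed
Total allowed: 5 of 8.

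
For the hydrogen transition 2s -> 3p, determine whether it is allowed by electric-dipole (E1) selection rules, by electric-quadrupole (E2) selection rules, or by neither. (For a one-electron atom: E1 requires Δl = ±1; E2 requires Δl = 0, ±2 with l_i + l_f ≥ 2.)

E1

Δl = 1 − 0 = +1; l_i + l_f = 1.
E1 (Δl = ±1): satisfied.
E2 (Δl = 0,±2, l_i+l_f ≥ 2): not satisfied.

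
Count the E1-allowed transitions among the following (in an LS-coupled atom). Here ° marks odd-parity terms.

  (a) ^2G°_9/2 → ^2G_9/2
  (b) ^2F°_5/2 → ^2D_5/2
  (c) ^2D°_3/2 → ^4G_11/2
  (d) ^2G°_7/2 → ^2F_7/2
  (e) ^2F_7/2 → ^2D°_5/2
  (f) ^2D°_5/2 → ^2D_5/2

5

(a) allowed
(b) allowed
(c) forbidden (ΔS, ΔL, ΔJ fail)
(d) allowed
(e) allowed
(f) allowed
Total allowed: 5 of 6.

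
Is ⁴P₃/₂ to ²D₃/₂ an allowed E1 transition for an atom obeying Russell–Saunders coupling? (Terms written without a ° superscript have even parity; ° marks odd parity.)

forbidden

Reading off the term symbols: S 3/2→1/2, L 1→2, J 3/2→3/2, parity even→even.
Parity must change: even → even — fails.
ΔS = 0: S: 3/2 → 1/2 — fails.
ΔL = 0, ±1 (not L=0↔0): L: 1 → 2, ΔL = +1 — passes.
ΔJ = 0, ±1 (not J=0↔0): J: 3/2 → 3/2, ΔJ = +0 — passes.
Rule(s) violated: parity, ΔS.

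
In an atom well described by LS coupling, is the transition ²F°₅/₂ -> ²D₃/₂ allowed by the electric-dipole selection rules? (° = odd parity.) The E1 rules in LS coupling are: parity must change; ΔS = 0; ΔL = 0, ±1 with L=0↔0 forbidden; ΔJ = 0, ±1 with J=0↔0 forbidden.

Reading off the term symbols: S 1/2→1/2, L 3→2, J 5/2→3/2, parity odd→even.
Parity must change: odd → even — satisfied.
ΔS = 0: S: 1/2 → 1/2 — satisfied.
ΔL = 0, ±1 (not L=0↔0): L: 3 → 2, ΔL = -1 — satisfied.
ΔJ = 0, ±1 (not J=0↔0): J: 5/2 → 3/2, ΔJ = -1 — satisfied.
All four E1 rules are satisfied.

allowed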